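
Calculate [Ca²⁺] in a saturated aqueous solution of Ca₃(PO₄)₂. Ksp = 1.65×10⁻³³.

Ca₃(PO₄)₂(s) ⇌ 3 Ca²⁺(aq) + 2 PO₄³⁻(aq)
Call the molar solubility s, so that [Ca²⁺] = 3s and [PO₄³⁻] = 2s.
Ksp = [Ca²⁺]^3[PO₄³⁻]^2 = (3s)^3 · (2s)^2 = 108s^5 = 1.65×10⁻³³
s = 1.09×10⁻⁷ mol L⁻¹
[Ca²⁺] = 3s = 3.27×10⁻⁷ mol L⁻¹

3.27×10⁻⁷ M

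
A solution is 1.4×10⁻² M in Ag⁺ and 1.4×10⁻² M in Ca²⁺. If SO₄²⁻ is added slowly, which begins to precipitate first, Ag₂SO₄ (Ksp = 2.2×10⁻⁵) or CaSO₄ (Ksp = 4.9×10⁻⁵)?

CaSO₄

Precipitation begins when Q = Ksp.
For Ag₂SO₄: [SO₄²⁻] = (Ksp/[Ag⁺]^2) = 0.11 M
For CaSO₄: [SO₄²⁻] = (Ksp/[Ca²⁺]) = 3.5×10⁻³ M
CaSO₄ requires the lower [SO₄²⁻], so it precipitates first.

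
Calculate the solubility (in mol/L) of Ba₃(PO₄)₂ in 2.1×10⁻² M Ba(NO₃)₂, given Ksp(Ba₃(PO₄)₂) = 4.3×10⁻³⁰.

3.4×10⁻¹³ M

Ba₃(PO₄)₂(s) ⇌ 3 Ba²⁺(aq) + 2 PO₄³⁻(aq)
Ba²⁺ is already present at 2.1×10⁻² M. If s mol/L of Ba₃(PO₄)₂ dissolves, [PO₄³⁻] = 2s while [Ba²⁺] ≈ 2.1×10⁻² M.
Ksp = [Ba²⁺]^3[PO₄³⁻]^2 = (2.1×10⁻²)^3(2s)^2
(2s)^2 = 4.3×10⁻³⁰ / (2.1×10⁻²)^3 = 4.6×10⁻²⁵
s = 3.4×10⁻¹³ M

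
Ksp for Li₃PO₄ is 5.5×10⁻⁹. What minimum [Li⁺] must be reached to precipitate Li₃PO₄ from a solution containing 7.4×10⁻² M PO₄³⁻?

The threshold for precipitation is Q = Ksp.
Li₃PO₄(s) ⇌ 3 Li⁺(aq) + PO₄³⁻(aq)
Ksp = [Li⁺]^3[PO₄³⁻] = [Li⁺]^3(7.4×10⁻²)
[Li⁺]^3 = 5.5×10⁻⁹ / (7.4×10⁻²) = 7.4×10⁻⁸
[Li⁺] = 4.2×10⁻³ M

4.2×10⁻³ M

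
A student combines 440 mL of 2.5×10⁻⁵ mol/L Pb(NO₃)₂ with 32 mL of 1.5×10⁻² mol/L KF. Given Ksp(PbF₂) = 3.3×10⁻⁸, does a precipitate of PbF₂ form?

The combined volume is 472 mL.
[Pb²⁺] = (2.5×10⁻⁵)(440)/472 = 2.3×10⁻⁵ mol/L
[F⁻] = (1.5×10⁻²)(32)/472 = 1.0×10⁻³ mol/L
Q = [Pb²⁺][F⁻]^2 = 2.4×10⁻¹¹
Since Q (2.4×10⁻¹¹) is less than Ksp (3.3×10⁻⁸), no PbF₂ precipitates.

No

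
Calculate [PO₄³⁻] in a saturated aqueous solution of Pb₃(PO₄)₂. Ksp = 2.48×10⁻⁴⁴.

1.49×10⁻⁹ M

Pb₃(PO₄)₂(s) ⇌ 3 Pb²⁺(aq) + 2 PO₄³⁻(aq)
If s mol/L of Pb₃(PO₄)₂ dissolves, [Pb²⁺] = 3s and [PO₄³⁻] = 2s.
Ksp = [Pb²⁺]^3[PO₄³⁻]^2 = (3s)^3 · (2s)^2 = 108s^5 = 2.48×10⁻⁴⁴
s = 7.45×10⁻¹⁰ mol L⁻¹
[PO₄³⁻] = 2s = 1.49×10⁻⁹ mol L⁻¹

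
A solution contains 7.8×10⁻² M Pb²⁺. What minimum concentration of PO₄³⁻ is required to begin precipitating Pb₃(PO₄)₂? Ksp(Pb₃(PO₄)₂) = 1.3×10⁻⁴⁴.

5.2×10⁻²¹ M

Precipitation begins when Q = Ksp.
Pb₃(PO₄)₂(s) ⇌ 3 Pb²⁺(aq) + 2 PO₄³⁻(aq)
Ksp = [Pb²⁺]^3[PO₄³⁻]^2 = [PO₄³⁻]^2(7.8×10⁻²)^3
[PO₄³⁻]^2 = 1.3×10⁻⁴⁴ / (7.8×10⁻²)^3 = 2.7×10⁻⁴¹
[PO₄³⁻] = 5.2×10⁻²¹ M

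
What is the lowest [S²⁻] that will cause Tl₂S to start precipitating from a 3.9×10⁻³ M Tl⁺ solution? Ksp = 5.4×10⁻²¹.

The threshold for precipitation is Q = Ksp.
Tl₂S(s) ⇌ 2 Tl⁺(aq) + S²⁻(aq)
Ksp = [Tl⁺]^2[S²⁻] = [S²⁻](3.9×10⁻³)^2
[S²⁻] = 5.4×10⁻²¹ / (3.9×10⁻³)^2 = 3.6×10⁻¹⁶
[S²⁻] = 3.6×10⁻¹⁶ M

3.6×10⁻¹⁶ M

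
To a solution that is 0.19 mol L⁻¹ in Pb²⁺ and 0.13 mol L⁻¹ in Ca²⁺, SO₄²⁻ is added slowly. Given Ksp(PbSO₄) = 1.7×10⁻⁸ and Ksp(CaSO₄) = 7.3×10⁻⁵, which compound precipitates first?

A salt starts to precipitate once the ion product Q reaches its Ksp.
For PbSO₄: [SO₄²⁻] = (Ksp/[Pb²⁺]) = 8.9×10⁻⁸ mol L⁻¹
For CaSO₄: [SO₄²⁻] = (Ksp/[Ca²⁺]) = 5.6×10⁻⁴ mol L⁻¹
The smaller threshold [SO₄²⁻] is reached first, so PbSO₄ precipitates first.

PbSO₄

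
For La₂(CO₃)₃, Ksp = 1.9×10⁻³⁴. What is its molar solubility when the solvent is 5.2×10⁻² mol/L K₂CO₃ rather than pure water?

5.8×10⁻¹⁶ M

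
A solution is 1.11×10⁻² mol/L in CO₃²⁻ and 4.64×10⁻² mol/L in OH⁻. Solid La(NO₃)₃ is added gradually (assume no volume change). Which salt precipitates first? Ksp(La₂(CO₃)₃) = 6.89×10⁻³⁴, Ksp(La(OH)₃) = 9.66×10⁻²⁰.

Each salt precipitates once Q = Ksp for that salt.
For La₂(CO₃)₃: [La³⁺] = (Ksp/[CO₃²⁻]^3)^(1/2) = 2.24×10⁻¹⁴ mol/L
For La(OH)₃: [La³⁺] = (Ksp/[OH⁻]^3) = 9.67×10⁻¹⁶ mol/L
Since La(OH)₃ needs less La³⁺ to reach saturation, it precipitates first.

La(OH)₃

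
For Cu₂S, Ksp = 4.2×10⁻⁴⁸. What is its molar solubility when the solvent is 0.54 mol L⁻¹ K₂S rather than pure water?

Cu₂S(s) ⇌ 2 Cu⁺(aq) + S²⁻(aq)
With S²⁻ already at 0.54 mol L⁻¹ and s small, take [S²⁻] ≈ 0.54 mol L⁻¹ and [Cu⁺] = 2s.
Ksp = [Cu⁺]^2[S²⁻] = (2s)^2(0.54)
(2s)^2 = 4.2×10⁻⁴⁸ / (0.54) = 7.8×10⁻⁴⁸
s = 1.4×10⁻²⁴ mol L⁻¹

1.4×10⁻²⁴ M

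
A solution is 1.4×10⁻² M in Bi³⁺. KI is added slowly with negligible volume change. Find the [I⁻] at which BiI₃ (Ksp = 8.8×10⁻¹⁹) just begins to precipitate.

4.0×10⁻⁶ M

The threshold for precipitation is Q = Ksp.
BiI₃(s) ⇌ Bi³⁺(aq) + 3 I⁻(aq)
Ksp = [Bi³⁺][I⁻]^3 = [I⁻]^3(1.4×10⁻²)
[I⁻]^3 = 8.8×10⁻¹⁹ / (1.4×10⁻²) = 6.3×10⁻¹⁷
[I⁻] = 4.0×10⁻⁶ M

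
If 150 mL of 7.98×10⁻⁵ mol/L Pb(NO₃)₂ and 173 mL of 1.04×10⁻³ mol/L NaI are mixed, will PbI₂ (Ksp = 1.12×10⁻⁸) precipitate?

No

The combined volume is 323 mL.
[Pb²⁺] = (7.98×10⁻⁵)(150)/323 = 3.71×10⁻⁵ mol/L
[I⁻] = (1.04×10⁻³)(173)/323 = 5.57×10⁻⁴ mol/L
Q = [Pb²⁺][I⁻]^2 = 1.15×10⁻¹¹
Since Q (1.15×10⁻¹¹) is less than Ksp (1.12×10⁻⁸), no PbI₂ precipitates.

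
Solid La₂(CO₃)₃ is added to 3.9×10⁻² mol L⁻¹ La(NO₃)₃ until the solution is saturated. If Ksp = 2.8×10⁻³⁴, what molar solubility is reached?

1.9×10⁻¹¹ M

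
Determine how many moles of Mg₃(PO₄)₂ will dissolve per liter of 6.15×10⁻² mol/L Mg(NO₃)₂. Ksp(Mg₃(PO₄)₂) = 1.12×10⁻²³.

1.10×10⁻¹⁰ M

Mg₃(PO₄)₂(s) ⇌ 3 Mg²⁺(aq) + 2 PO₄³⁻(aq)
Let s be the solubility of Mg₃(PO₄)₂ here. The common ion gives [Mg²⁺] ≈ 6.15×10⁻² mol/L, and [PO₄³⁻] = 2s.
Ksp = [Mg²⁺]^3[PO₄³⁻]^2 = (6.15×10⁻²)^3(2s)^2
(2s)^2 = 1.12×10⁻²³ / (6.15×10⁻²)^3 = 4.81×10⁻²⁰
s = 1.10×10⁻¹⁰ mol/L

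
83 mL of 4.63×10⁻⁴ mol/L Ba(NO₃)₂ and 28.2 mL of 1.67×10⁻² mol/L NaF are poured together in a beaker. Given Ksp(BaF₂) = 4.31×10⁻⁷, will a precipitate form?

After mixing, V = 83 mL + 28.2 mL = 111.2 mL.
[Ba²⁺] = (4.63×10⁻⁴)(83)/111.2 = 3.46×10⁻⁴ mol/L
[F⁻] = (1.67×10⁻²)(28.2)/111.2 = 4.24×10⁻³ mol/L
Q = [Ba²⁺][F⁻]^2 = 6.20×10⁻⁹
Q < Ksp (6.20×10⁻⁹ vs 4.31×10⁻⁷); the solution remains unsaturated and no precipitate forms.

No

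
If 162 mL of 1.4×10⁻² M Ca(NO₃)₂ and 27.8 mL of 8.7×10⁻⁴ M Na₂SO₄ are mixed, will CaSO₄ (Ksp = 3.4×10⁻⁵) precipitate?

No

Total volume after mixing = 162 + 27.8 = 189.8 mL.
[Ca²⁺] = (1.4×10⁻²)(162)/189.8 = 1.2×10⁻² M
[SO₄²⁻] = (8.7×10⁻⁴)(27.8)/189.8 = 1.3×10⁻⁴ M
Q = [Ca²⁺][SO₄²⁻] = 1.5×10⁻⁶
Since Q (1.5×10⁻⁶) is less than Ksp (3.4×10⁻⁵), no CaSO₄ precipitates.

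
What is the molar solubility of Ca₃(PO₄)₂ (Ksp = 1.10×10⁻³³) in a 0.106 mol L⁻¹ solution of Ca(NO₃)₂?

Ca₃(PO₄)₂(s) ⇌ 3 Ca²⁺(aq) + 2 PO₄³⁻(aq)
The solution already contains Ca²⁺ at 0.106 mol L⁻¹. Let s be the molar solubility of Ca₃(PO₄)₂.
[Ca²⁺] ≈ 0.106 mol L⁻¹ (common ion dominates); [PO₄³⁻] = 2s.
Ksp = [Ca²⁺]^3[PO₄³⁻]^2 = (0.106)^3(2s)^2
(2s)^2 = 1.10×10⁻³³ / (0.106)^3 = 9.24×10⁻³¹
s = 4.81×10⁻¹⁶ mol L⁻¹

4.81×10⁻¹⁶ M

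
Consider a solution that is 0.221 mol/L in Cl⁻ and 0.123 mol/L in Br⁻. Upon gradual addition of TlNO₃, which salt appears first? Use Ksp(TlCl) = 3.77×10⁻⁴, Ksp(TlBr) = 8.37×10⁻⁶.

Precipitation of each salt begins when its ion product equals Ksp.
For TlCl: [Tl⁺] = (Ksp/[Cl⁻]) = 1.71×10⁻³ mol/L
For TlBr: [Tl⁺] = (Ksp/[Br⁻]) = 6.80×10⁻⁵ mol/L
The smaller threshold [Tl⁺] is reached first, so TlBr precipitates first.

TlBr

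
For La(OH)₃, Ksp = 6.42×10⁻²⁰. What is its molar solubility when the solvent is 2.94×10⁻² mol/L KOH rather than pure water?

La(OH)₃(s) ⇌ La³⁺(aq) + 3 OH⁻(aq)
With OH⁻ already at 2.94×10⁻² mol/L and s small, take [OH⁻] ≈ 2.94×10⁻² mol/L and [La³⁺] = s.
Ksp = [La³⁺][OH⁻]^3 = s(2.94×10⁻²)^3
s = 6.42×10⁻²⁰ / (2.94×10⁻²)^3 = 2.53×10⁻¹⁵
s = 2.53×10⁻¹⁵ mol/L

2.53×10⁻¹⁵ M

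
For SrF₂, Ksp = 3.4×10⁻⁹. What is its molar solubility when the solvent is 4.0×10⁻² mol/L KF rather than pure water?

2.1×10⁻⁶ M

SrF₂(s) ⇌ Sr²⁺(aq) + 2 F⁻(aq)
The solution already contains F⁻ at 4.0×10⁻² mol/L. Let s be the molar solubility of SrF₂.
[F⁻] ≈ 4.0×10⁻² mol/L (common ion dominates); [Sr²⁺] = s.
Ksp = [Sr²⁺][F⁻]^2 = s(4.0×10⁻²)^2
s = 3.4×10⁻⁹ / (4.0×10⁻²)^2 = 2.1×10⁻⁶
s = 2.1×10⁻⁶ mol/L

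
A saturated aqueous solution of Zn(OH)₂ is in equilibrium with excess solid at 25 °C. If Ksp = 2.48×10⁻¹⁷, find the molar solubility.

1.84×10⁻⁶ M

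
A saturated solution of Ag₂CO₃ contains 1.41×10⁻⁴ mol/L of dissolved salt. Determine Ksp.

Ksp = 1.12×10⁻¹¹

Ag₂CO₃(s) ⇌ 2 Ag⁺(aq) + CO₃²⁻(aq)
Call the molar solubility s, so that [Ag⁺] = 2s and [CO₃²⁻] = s.
Ksp = [Ag⁺]^2[CO₃²⁻] = (2s)^2 · s = 4s^3
Ksp = 4 × (1.41×10⁻⁴)^3 = 1.12×10⁻¹¹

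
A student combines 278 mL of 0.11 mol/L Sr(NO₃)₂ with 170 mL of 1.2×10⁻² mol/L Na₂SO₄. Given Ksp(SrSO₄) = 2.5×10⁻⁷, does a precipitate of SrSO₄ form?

Total volume after mixing = 278 + 170 = 448 mL.
[Sr²⁺] = (0.11)(278)/448 = 6.8×10⁻² mol/L
[SO₄²⁻] = (1.2×10⁻²)(170)/448 = 4.6×10⁻³ mol/L
Q = [Sr²⁺][SO₄²⁻] = 3.1×10⁻⁴
Because Q > Ksp (3.1×10⁻⁴ vs 2.5×10⁻⁷), a precipitate of SrSO₄ forms.

Yes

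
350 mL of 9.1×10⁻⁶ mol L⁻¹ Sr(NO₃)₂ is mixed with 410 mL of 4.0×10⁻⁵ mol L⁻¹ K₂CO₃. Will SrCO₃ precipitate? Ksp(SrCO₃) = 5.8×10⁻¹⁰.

No

After mixing, V = 350 mL + 410 mL = 760 mL.
[Sr²⁺] = (9.1×10⁻⁶)(350)/760 = 4.2×10⁻⁶ mol L⁻¹
[CO₃²⁻] = (4.0×10⁻⁵)(410)/760 = 2.2×10⁻⁵ mol L⁻¹
Q = [Sr²⁺][CO₃²⁻] = 9.0×10⁻¹¹
Since Q (9.0×10⁻¹¹) is less than Ksp (5.8×10⁻¹⁰), no SrCO₃ precipitates.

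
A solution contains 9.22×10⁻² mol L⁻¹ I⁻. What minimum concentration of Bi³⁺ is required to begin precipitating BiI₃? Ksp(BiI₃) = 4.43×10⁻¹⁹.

5.65×10⁻¹⁶ M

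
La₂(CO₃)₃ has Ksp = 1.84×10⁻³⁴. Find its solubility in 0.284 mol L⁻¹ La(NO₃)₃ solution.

4.39×10⁻¹² M

La₂(CO₃)₃(s) ⇌ 2 La³⁺(aq) + 3 CO₃²⁻(aq)
Let s be the solubility of La₂(CO₃)₃ here. The common ion gives [La³⁺] ≈ 0.284 mol L⁻¹, and [CO₃²⁻] = 3s.
Ksp = [La³⁺]^2[CO₃²⁻]^3 = (0.284)^2(3s)^3
(3s)^3 = 1.84×10⁻³⁴ / (0.284)^2 = 2.28×10⁻³³
s = 4.39×10⁻¹² mol L⁻¹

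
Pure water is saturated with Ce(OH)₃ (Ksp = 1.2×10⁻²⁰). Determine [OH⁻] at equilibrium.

1.4×10⁻⁵ M

Ce(OH)₃(s) ⇌ Ce³⁺(aq) + 3 OH⁻(aq)
Let s be the molar solubility. Then [Ce³⁺] = s and [OH⁻] = 3s.
Ksp = [Ce³⁺][OH⁻]^3 = s · (3s)^3 = 27s^4 = 1.2×10⁻²⁰
s = 4.6×10⁻⁶ mol L⁻¹
[OH⁻] = 3s = 1.4×10⁻⁵ mol L⁻¹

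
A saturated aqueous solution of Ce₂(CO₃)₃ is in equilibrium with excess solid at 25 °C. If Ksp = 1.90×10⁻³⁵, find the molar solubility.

4.46×10⁻⁸ M

Ce₂(CO₃)₃(s) ⇌ 2 Ce³⁺(aq) + 3 CO₃²⁻(aq)
Let s be the molar solubility. Then [Ce³⁺] = 2s and [CO₃²⁻] = 3s.
Ksp = [Ce³⁺]^2[CO₃²⁻]^3 = (2s)^2 · (3s)^3 = 108s^5
108s^5 = 1.90×10⁻³⁵  ⇒  s^5 = 1.76×10⁻³⁷
s = (1.76×10⁻³⁷)^(1/5) = 4.46×10⁻⁸ mol/L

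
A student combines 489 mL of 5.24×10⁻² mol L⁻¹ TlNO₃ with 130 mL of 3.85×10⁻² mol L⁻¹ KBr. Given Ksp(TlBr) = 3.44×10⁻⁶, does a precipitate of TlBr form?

The combined volume is 619 mL.
[Tl⁺] = (5.24×10⁻²)(489)/619 = 4.14×10⁻² mol L⁻¹
[Br⁻] = (3.85×10⁻²)(130)/619 = 8.09×10⁻³ mol L⁻¹
Q = [Tl⁺][Br⁻] = 3.35×10⁻⁴
Since Q (3.35×10⁻⁴) exceeds Ksp (3.44×10⁻⁶), TlBr will precipitate.

Yes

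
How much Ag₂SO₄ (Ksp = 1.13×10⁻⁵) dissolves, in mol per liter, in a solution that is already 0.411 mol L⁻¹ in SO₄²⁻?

2.62×10⁻³ M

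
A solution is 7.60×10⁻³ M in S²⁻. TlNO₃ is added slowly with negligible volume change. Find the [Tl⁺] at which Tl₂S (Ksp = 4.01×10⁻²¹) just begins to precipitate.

7.26×10⁻¹⁰ M

Precipitation of each salt begins when its ion product equals Ksp.
Tl₂S(s) ⇌ 2 Tl⁺(aq) + S²⁻(aq)
Ksp = [Tl⁺]^2[S²⁻] = [Tl⁺]^2(7.60×10⁻³)
[Tl⁺]^2 = 4.01×10⁻²¹ / (7.60×10⁻³) = 5.28×10⁻¹⁹
[Tl⁺] = 7.26×10⁻¹⁰ M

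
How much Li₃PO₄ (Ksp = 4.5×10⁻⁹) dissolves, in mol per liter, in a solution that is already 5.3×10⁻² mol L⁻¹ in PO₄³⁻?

Li₃PO₄(s) ⇌ 3 Li⁺(aq) + PO₄³⁻(aq)
PO₄³⁻ is already present at 5.3×10⁻² mol L⁻¹. If s mol/L of Li₃PO₄ dissolves, [Li⁺] = 3s while [PO₄³⁻] ≈ 5.3×10⁻² mol L⁻¹.
Ksp = [Li⁺]^3[PO₄³⁻] = (3s)^3(5.3×10⁻²)
(3s)^3 = 4.5×10⁻⁹ / (5.3×10⁻²) = 8.5×10⁻⁸
s = 1.5×10⁻³ mol L⁻¹

1.5×10⁻³ M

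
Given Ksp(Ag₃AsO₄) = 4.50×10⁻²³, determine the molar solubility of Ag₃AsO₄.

Ag₃AsO₄(s) ⇌ 3 Ag⁺(aq) + AsO₄³⁻(aq)
For each mole of Ag₃AsO₄ that dissolves per liter, [Ag⁺] = 3s and [AsO₄³⁻] = s; let s denote this solubility.
Ksp = [Ag⁺]^3[AsO₄³⁻] = (3s)^3 · s = 27s^4
27s^4 = 4.50×10⁻²³  ⇒  s^4 = 1.67×10⁻²⁴
s = (1.67×10⁻²⁴)^(1/4) = 1.14×10⁻⁶ M

1.14×10⁻⁶ M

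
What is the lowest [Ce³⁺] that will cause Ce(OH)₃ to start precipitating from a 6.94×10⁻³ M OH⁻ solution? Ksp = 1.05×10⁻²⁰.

3.14×10⁻¹⁴ M

Each salt precipitates once Q = Ksp for that salt.
Ce(OH)₃(s) ⇌ Ce³⁺(aq) + 3 OH⁻(aq)
Ksp = [Ce³⁺][OH⁻]^3 = [Ce³⁺](6.94×10⁻³)^3
[Ce³⁺] = 1.05×10⁻²⁰ / (6.94×10⁻³)^3 = 3.14×10⁻¹⁴
[Ce³⁺] = 3.14×10⁻¹⁴ M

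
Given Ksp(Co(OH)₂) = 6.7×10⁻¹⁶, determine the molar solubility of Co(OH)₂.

Co(OH)₂(s) ⇌ Co²⁺(aq) + 2 OH⁻(aq)
Call the molar solubility s, so that [Co²⁺] = s and [OH⁻] = 2s.
Ksp = [Co²⁺][OH⁻]^2 = s · (2s)^2 = 4s^3
4s^3 = 6.7×10⁻¹⁶  ⇒  s^3 = 1.7×10⁻¹⁶
Taking the 3rd root, s = 5.5×10⁻⁶ mol/L.

5.5×10⁻⁶ M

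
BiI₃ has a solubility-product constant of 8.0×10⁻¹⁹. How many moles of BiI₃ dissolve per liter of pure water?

1.3×10⁻⁵ M

BiI₃(s) ⇌ Bi³⁺(aq) + 3 I⁻(aq)
For each mole of BiI₃ that dissolves per liter, [Bi³⁺] = s and [I⁻] = 3s; let s denote this solubility.
Ksp = [Bi³⁺][I⁻]^3 = s · (3s)^3 = 27s^4
27s^4 = 8.0×10⁻¹⁹  ⇒  s^4 = 3.0×10⁻²⁰
Taking the 4th root, s = 1.3×10⁻⁵ mol/L.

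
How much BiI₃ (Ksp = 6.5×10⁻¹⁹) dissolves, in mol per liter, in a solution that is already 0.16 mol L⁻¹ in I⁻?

BiI₃(s) ⇌ Bi³⁺(aq) + 3 I⁻(aq)
The solution already contains I⁻ at 0.16 mol L⁻¹. Let s be the molar solubility of BiI₃.
[I⁻] ≈ 0.16 mol L⁻¹ (common ion dominates); [Bi³⁺] = s.
Ksp = [Bi³⁺][I⁻]^3 = s(0.16)^3
s = 6.5×10⁻¹⁹ / (0.16)^3 = 1.6×10⁻¹⁶
s = 1.6×10⁻¹⁶ mol L⁻¹

1.6×10⁻¹⁶ M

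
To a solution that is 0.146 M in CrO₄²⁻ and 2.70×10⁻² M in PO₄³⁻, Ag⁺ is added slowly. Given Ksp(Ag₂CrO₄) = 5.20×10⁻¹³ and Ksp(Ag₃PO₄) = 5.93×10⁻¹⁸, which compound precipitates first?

The threshold for precipitation is Q = Ksp.
For Ag₂CrO₄: [Ag⁺] = (Ksp/[CrO₄²⁻])^(1/2) = 1.89×10⁻⁶ M
For Ag₃PO₄: [Ag⁺] = (Ksp/[PO₄³⁻])^(1/3) = 6.03×10⁻⁶ M
Since Ag₂CrO₄ needs less Ag⁺ to reach saturation, it precipitates first.

Ag₂CrO₄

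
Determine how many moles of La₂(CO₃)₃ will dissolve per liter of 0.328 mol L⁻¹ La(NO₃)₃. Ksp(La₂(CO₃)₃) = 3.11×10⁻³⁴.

4.75×10⁻¹² M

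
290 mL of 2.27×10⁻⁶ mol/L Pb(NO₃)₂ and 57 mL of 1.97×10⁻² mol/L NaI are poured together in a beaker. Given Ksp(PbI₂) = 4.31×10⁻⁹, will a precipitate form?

After mixing, V = 290 mL + 57 mL = 347 mL.
[Pb²⁺] = (2.27×10⁻⁶)(290)/347 = 1.90×10⁻⁶ mol/L
[I⁻] = (1.97×10⁻²)(57)/347 = 3.24×10⁻³ mol/L
Q = [Pb²⁺][I⁻]^2 = 1.99×10⁻¹¹
Since Q (1.99×10⁻¹¹) is less than Ksp (4.31×10⁻⁹), no PbI₂ precipitates.

No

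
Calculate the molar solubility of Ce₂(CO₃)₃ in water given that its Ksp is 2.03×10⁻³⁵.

4.52×10⁻⁸ M

Ce₂(CO₃)₃(s) ⇌ 2 Ce³⁺(aq) + 3 CO₃²⁻(aq)
With molar solubility s: [Ce³⁺] = 2s, [CO₃²⁻] = 3s.
Ksp = [Ce³⁺]^2[CO₃²⁻]^3 = (2s)^2 · (3s)^3 = 108s^5
108s^5 = 2.03×10⁻³⁵  ⇒  s^5 = 1.88×10⁻³⁷
s = (1.88×10⁻³⁷)^(1/5) = 4.52×10⁻⁸ mol/L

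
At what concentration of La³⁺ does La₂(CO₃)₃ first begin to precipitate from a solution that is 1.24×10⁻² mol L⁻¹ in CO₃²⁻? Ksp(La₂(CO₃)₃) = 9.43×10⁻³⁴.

2.22×10⁻¹⁴ M

Precipitation of each salt begins when its ion product equals Ksp.
La₂(CO₃)₃(s) ⇌ 2 La³⁺(aq) + 3 CO₃²⁻(aq)
Ksp = [La³⁺]^2[CO₃²⁻]^3 = [La³⁺]^2(1.24×10⁻²)^3
[La³⁺]^2 = 9.43×10⁻³⁴ / (1.24×10⁻²)^3 = 4.95×10⁻²⁸
[La³⁺] = 2.22×10⁻¹⁴ mol L⁻¹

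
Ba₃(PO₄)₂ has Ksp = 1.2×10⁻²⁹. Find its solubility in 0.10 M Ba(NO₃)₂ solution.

Ba₃(PO₄)₂(s) ⇌ 3 Ba²⁺(aq) + 2 PO₄³⁻(aq)
Ba²⁺ is already present at 0.10 M. If s mol/L of Ba₃(PO₄)₂ dissolves, [PO₄³⁻] = 2s while [Ba²⁺] ≈ 0.10 M.
Ksp = [Ba²⁺]^3[PO₄³⁻]^2 = (0.10)^3(2s)^2
(2s)^2 = 1.2×10⁻²⁹ / (0.10)^3 = 1.2×10⁻²⁶
s = 5.5×10⁻¹⁴ M

5.5×10⁻¹⁴ M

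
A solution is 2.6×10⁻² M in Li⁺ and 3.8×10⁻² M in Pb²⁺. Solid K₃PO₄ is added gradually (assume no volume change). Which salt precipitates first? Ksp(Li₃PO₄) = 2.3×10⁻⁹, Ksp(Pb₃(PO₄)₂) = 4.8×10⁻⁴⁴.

Precipitation of each salt begins when its ion product equals Ksp.
For Li₃PO₄: [PO₄³⁻] = (Ksp/[Li⁺]^3) = 1.3×10⁻⁴ M
For Pb₃(PO₄)₂: [PO₄³⁻] = (Ksp/[Pb²⁺]^3)^(1/2) = 3.0×10⁻²⁰ M
The smaller threshold [PO₄³⁻] is reached first, so Pb₃(PO₄)₂ precipitates first.

Pb₃(PO₄)₂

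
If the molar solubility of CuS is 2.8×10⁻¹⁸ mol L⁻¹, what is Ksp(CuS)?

Ksp = 7.8×10⁻³⁶

CuS(s) ⇌ Cu²⁺(aq) + S²⁻(aq)
Let s be the molar solubility. Then [Cu²⁺] = s and [S²⁻] = s.
Ksp = [Cu²⁺][S²⁻] = s · s = s^2
Ksp = (2.8×10⁻¹⁸)^2 = 7.8×10⁻³⁶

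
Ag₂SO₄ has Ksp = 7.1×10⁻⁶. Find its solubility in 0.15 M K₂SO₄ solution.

3.4×10⁻³ M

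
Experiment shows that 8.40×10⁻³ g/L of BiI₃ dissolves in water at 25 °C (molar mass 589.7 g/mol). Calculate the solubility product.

Ksp = 1.11×10⁻¹⁸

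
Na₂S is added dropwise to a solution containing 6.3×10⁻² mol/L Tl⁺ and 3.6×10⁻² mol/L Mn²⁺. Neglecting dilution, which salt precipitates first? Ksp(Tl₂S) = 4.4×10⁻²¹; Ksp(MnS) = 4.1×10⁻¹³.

Tl₂S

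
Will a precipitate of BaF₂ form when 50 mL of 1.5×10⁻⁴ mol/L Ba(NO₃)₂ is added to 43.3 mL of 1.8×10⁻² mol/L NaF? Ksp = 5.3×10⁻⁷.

No

The combined volume is 93.3 mL.
[Ba²⁺] = (1.5×10⁻⁴)(50)/93.3 = 8.0×10⁻⁵ mol/L
[F⁻] = (1.8×10⁻²)(43.3)/93.3 = 8.4×10⁻³ mol/L
Q = [Ba²⁺][F⁻]^2 = 5.6×10⁻⁹
Q = 5.6×10⁻⁹ < Ksp = 5.3×10⁻⁷, so the solution is unsaturated and no precipitate forms.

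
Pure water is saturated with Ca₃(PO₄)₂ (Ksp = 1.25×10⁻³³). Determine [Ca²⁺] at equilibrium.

3.09×10⁻⁷ M

Ca₃(PO₄)₂(s) ⇌ 3 Ca²⁺(aq) + 2 PO₄³⁻(aq)
With molar solubility s: [Ca²⁺] = 3s, [PO₄³⁻] = 2s.
Ksp = [Ca²⁺]^3[PO₄³⁻]^2 = (3s)^3 · (2s)^2 = 108s^5 = 1.25×10⁻³³
s = 1.03×10⁻⁷ mol L⁻¹
[Ca²⁺] = 3s = 3.09×10⁻⁷ mol L⁻¹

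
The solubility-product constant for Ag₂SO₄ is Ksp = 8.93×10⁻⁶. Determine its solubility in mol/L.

Ag₂SO₄(s) ⇌ 2 Ag⁺(aq) + SO₄²⁻(aq)
With molar solubility s: [Ag⁺] = 2s, [SO₄²⁻] = s.
Ksp = [Ag⁺]^2[SO₄²⁻] = (2s)^2 · s = 4s^3
4s^3 = 8.93×10⁻⁶  ⇒  s^3 = 2.23×10⁻⁶
s = (2.23×10⁻⁶)^(1/3) = 1.31×10⁻² mol L⁻¹

1.31×10⁻² M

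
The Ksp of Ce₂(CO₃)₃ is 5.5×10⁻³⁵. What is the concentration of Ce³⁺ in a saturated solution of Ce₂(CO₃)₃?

Ce₂(CO₃)₃(s) ⇌ 2 Ce³⁺(aq) + 3 CO₃²⁻(aq)
If s mol/L of Ce₂(CO₃)₃ dissolves, [Ce³⁺] = 2s and [CO₃²⁻] = 3s.
Ksp = [Ce³⁺]^2[CO₃²⁻]^3 = (2s)^2 · (3s)^3 = 108s^5 = 5.5×10⁻³⁵
s = 5.5×10⁻⁸ mol/L
[Ce³⁺] = 2s = 1.1×10⁻⁷ mol/L

1.1×10⁻⁷ M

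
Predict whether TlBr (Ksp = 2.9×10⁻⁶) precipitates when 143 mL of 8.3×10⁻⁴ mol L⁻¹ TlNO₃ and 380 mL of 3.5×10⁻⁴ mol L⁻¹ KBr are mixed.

No

The combined volume is 523 mL.
[Tl⁺] = (8.3×10⁻⁴)(143)/523 = 2.3×10⁻⁴ mol L⁻¹
[Br⁻] = (3.5×10⁻⁴)(380)/523 = 2.5×10⁻⁴ mol L⁻¹
Q = [Tl⁺][Br⁻] = 5.8×10⁻⁸
Since Q (5.8×10⁻⁸) is less than Ksp (2.9×10⁻⁶), no TlBr precipitates.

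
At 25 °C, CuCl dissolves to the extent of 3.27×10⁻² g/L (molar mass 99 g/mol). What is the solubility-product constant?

Ksp = 1.09×10⁻⁷

Convert to molarity: s = 3.27×10⁻² / 99 = 3.3030×10⁻⁴ mol/L
CuCl(s) ⇌ Cu⁺(aq) + Cl⁻(aq)
Let s be the molar solubility. Then [Cu⁺] = s and [Cl⁻] = s.
Ksp = [Cu⁺][Cl⁻] = s · s = s^2
Ksp = (3.3030×10⁻⁴)^2 = 1.09×10⁻⁷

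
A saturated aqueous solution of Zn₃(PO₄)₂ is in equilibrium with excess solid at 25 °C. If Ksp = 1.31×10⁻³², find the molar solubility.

1.65×10⁻⁷ M

Zn₃(PO₄)₂(s) ⇌ 3 Zn²⁺(aq) + 2 PO₄³⁻(aq)
Let s be the molar solubility. Then [Zn²⁺] = 3s and [PO₄³⁻] = 2s.
Ksp = [Zn²⁺]^3[PO₄³⁻]^2 = (3s)^3 · (2s)^2 = 108s^5
108s^5 = 1.31×10⁻³²  ⇒  s^5 = 1.21×10⁻³⁴
s = 1.65×10⁻⁷ M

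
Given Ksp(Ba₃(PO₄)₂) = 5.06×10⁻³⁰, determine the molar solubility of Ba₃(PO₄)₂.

Ba₃(PO₄)₂(s) ⇌ 3 Ba²⁺(aq) + 2 PO₄³⁻(aq)
If s mol/L of Ba₃(PO₄)₂ dissolves, [Ba²⁺] = 3s and [PO₄³⁻] = 2s.
Ksp = [Ba²⁺]^3[PO₄³⁻]^2 = (3s)^3 · (2s)^2 = 108s^5
108s^5 = 5.06×10⁻³⁰  ⇒  s^5 = 4.69×10⁻³²
s = (4.69×10⁻³²)^(1/5) = 5.42×10⁻⁷ mol/L

5.42×10⁻⁷ M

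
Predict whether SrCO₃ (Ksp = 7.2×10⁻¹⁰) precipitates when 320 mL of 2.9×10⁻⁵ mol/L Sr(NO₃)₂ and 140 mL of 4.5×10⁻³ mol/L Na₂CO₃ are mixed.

Yes

The combined volume is 460 mL.
[Sr²⁺] = (2.9×10⁻⁵)(320)/460 = 2.0×10⁻⁵ mol/L
[CO₃²⁻] = (4.5×10⁻³)(140)/460 = 1.4×10⁻³ mol/L
Q = [Sr²⁺][CO₃²⁻] = 2.8×10⁻⁸
Q = 2.8×10⁻⁸ > Ksp = 7.2×10⁻¹⁰, so the solution is supersaturated and SrCO₃ precipitates.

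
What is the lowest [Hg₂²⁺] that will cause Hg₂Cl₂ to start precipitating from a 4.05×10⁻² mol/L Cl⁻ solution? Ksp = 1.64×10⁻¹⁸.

Each salt precipitates once Q = Ksp for that salt.
Hg₂Cl₂(s) ⇌ Hg₂²⁺(aq) + 2 Cl⁻(aq)
Ksp = [Hg₂²⁺][Cl⁻]^2 = [Hg₂²⁺](4.05×10⁻²)^2
[Hg₂²⁺] = 1.64×10⁻¹⁸ / (4.05×10⁻²)^2 = 1.00×10⁻¹⁵
[Hg₂²⁺] = 1.00×10⁻¹⁵ mol/L

1.00×10⁻¹⁵ M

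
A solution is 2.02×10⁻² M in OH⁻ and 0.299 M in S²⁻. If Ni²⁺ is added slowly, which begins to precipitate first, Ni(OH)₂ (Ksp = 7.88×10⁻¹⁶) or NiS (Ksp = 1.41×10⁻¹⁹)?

NiS

Precipitation of each salt begins when its ion product equals Ksp.
For Ni(OH)₂: [Ni²⁺] = (Ksp/[OH⁻]^2) = 1.93×10⁻¹² M
For NiS: [Ni²⁺] = (Ksp/[S²⁻]) = 4.72×10⁻¹⁹ M
NiS requires the lower [Ni²⁺], so it precipitates first.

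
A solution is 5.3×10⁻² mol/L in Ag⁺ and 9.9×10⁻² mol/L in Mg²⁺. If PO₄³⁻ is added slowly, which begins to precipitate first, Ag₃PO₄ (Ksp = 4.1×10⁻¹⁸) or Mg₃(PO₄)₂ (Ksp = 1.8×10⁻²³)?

Ag₃PO₄

Precipitation begins when Q = Ksp.
For Ag₃PO₄: [PO₄³⁻] = (Ksp/[Ag⁺]^3) = 2.8×10⁻¹⁴ mol/L
For Mg₃(PO₄)₂: [PO₄³⁻] = (Ksp/[Mg²⁺]^3)^(1/2) = 1.4×10⁻¹⁰ mol/L
The smaller threshold [PO₄³⁻] is reached first, so Ag₃PO₄ precipitates first.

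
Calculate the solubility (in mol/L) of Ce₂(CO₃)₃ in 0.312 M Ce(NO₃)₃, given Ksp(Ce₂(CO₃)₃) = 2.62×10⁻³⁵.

Ce₂(CO₃)₃(s) ⇌ 2 Ce³⁺(aq) + 3 CO₃²⁻(aq)
Let s be the solubility of Ce₂(CO₃)₃ here. The common ion gives [Ce³⁺] ≈ 0.312 M, and [CO₃²⁻] = 3s.
Ksp = [Ce³⁺]^2[CO₃²⁻]^3 = (0.312)^2(3s)^3
(3s)^3 = 2.62×10⁻³⁵ / (0.312)^2 = 2.69×10⁻³⁴
s = 2.15×10⁻¹² M

2.15×10⁻¹² M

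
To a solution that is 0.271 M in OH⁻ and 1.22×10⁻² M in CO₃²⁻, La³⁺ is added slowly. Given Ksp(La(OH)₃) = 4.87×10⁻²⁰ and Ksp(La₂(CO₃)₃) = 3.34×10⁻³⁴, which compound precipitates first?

La(OH)₃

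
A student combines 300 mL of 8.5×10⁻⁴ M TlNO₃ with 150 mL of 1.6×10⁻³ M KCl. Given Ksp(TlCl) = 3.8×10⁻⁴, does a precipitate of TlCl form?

The combined volume is 450 mL.
[Tl⁺] = (8.5×10⁻⁴)(300)/450 = 5.7×10⁻⁴ M
[Cl⁻] = (1.6×10⁻³)(150)/450 = 5.3×10⁻⁴ M
Q = [Tl⁺][Cl⁻] = 3.0×10⁻⁷
Q = 3.0×10⁻⁷ < Ksp = 3.8×10⁻⁴, so the solution is unsaturated and no precipitate forms.

No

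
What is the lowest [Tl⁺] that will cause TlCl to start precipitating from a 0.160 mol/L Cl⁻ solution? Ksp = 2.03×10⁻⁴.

1.27×10⁻³ M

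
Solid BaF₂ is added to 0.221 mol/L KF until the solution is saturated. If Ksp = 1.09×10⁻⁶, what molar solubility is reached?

2.23×10⁻⁵ M

BaF₂(s) ⇌ Ba²⁺(aq) + 2 F⁻(aq)
F⁻ is already present at 0.221 mol/L. If s mol/L of BaF₂ dissolves, [Ba²⁺] = s while [F⁻] ≈ 0.221 mol/L.
Ksp = [Ba²⁺][F⁻]^2 = s(0.221)^2
s = 1.09×10⁻⁶ / (0.221)^2 = 2.23×10⁻⁵
s = 2.23×10⁻⁵ mol/L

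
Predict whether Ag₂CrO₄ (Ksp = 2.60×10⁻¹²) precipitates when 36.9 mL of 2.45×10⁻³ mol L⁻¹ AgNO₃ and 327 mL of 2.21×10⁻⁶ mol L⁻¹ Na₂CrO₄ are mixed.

No

Total volume after mixing = 36.9 + 327 = 363.9 mL.
[Ag⁺] = (2.45×10⁻³)(36.9)/363.9 = 2.48×10⁻⁴ mol L⁻¹
[CrO₄²⁻] = (2.21×10⁻⁶)(327)/363.9 = 1.99×10⁻⁶ mol L⁻¹
Q = [Ag⁺]^2[CrO₄²⁻] = 1.23×10⁻¹³
Since Q (1.23×10⁻¹³) is less than Ksp (2.60×10⁻¹²), no Ag₂CrO₄ precipitates.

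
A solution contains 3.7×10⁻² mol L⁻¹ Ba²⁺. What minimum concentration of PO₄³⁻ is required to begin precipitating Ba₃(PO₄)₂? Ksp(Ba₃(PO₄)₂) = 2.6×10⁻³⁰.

2.3×10⁻¹³ M

The threshold for precipitation is Q = Ksp.
Ba₃(PO₄)₂(s) ⇌ 3 Ba²⁺(aq) + 2 PO₄³⁻(aq)
Ksp = [Ba²⁺]^3[PO₄³⁻]^2 = [PO₄³⁻]^2(3.7×10⁻²)^3
[PO₄³⁻]^2 = 2.6×10⁻³⁰ / (3.7×10⁻²)^3 = 5.1×10⁻²⁶
[PO₄³⁻] = 2.3×10⁻¹³ mol L⁻¹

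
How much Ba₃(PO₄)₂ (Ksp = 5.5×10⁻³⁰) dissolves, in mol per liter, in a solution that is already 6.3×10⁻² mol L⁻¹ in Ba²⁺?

Ba₃(PO₄)₂(s) ⇌ 3 Ba²⁺(aq) + 2 PO₄³⁻(aq)
Let s be the solubility of Ba₃(PO₄)₂ here. The common ion gives [Ba²⁺] ≈ 6.3×10⁻² mol L⁻¹, and [PO₄³⁻] = 2s.
Ksp = [Ba²⁺]^3[PO₄³⁻]^2 = (6.3×10⁻²)^3(2s)^2
(2s)^2 = 5.5×10⁻³⁰ / (6.3×10⁻²)^3 = 2.2×10⁻²⁶
s = 7.4×10⁻¹⁴ mol L⁻¹

7.4×10⁻¹⁴ M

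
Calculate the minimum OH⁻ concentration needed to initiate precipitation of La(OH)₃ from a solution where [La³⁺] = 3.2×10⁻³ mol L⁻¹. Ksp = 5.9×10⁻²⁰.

Precipitation of each salt begins when its ion product equals Ksp.
La(OH)₃(s) ⇌ La³⁺(aq) + 3 OH⁻(aq)
Ksp = [La³⁺][OH⁻]^3 = [OH⁻]^3(3.2×10⁻³)
[OH⁻]^3 = 5.9×10⁻²⁰ / (3.2×10⁻³) = 1.8×10⁻¹⁷
[OH⁻] = 2.6×10⁻⁶ mol L⁻¹

2.6×10⁻⁶ M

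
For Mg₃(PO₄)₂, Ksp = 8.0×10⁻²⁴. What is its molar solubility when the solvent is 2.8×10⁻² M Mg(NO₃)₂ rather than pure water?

3.0×10⁻¹⁰ M

Mg₃(PO₄)₂(s) ⇌ 3 Mg²⁺(aq) + 2 PO₄³⁻(aq)
Mg²⁺ is already present at 2.8×10⁻² M. If s mol/L of Mg₃(PO₄)₂ dissolves, [PO₄³⁻] = 2s while [Mg²⁺] ≈ 2.8×10⁻² M.
Ksp = [Mg²⁺]^3[PO₄³⁻]^2 = (2.8×10⁻²)^3(2s)^2
(2s)^2 = 8.0×10⁻²⁴ / (2.8×10⁻²)^3 = 3.6×10⁻¹⁹
s = 3.0×10⁻¹⁰ M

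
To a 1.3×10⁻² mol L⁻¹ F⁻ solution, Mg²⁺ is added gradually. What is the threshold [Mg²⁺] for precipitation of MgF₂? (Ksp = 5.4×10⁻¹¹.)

3.2×10⁻⁷ M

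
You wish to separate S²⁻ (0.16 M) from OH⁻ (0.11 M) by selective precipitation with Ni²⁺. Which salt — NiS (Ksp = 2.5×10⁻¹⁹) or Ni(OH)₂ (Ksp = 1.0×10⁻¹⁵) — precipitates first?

A salt starts to precipitate once the ion product Q reaches its Ksp.
For NiS: [Ni²⁺] = (Ksp/[S²⁻]) = 1.6×10⁻¹⁸ M
For Ni(OH)₂: [Ni²⁺] = (Ksp/[OH⁻]^2) = 8.3×10⁻¹⁴ M
Since NiS needs less Ni²⁺ to reach saturation, it precipitates first.

NiS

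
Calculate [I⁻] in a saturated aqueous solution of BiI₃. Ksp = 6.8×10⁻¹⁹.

BiI₃(s) ⇌ Bi³⁺(aq) + 3 I⁻(aq)
For each mole of BiI₃ that dissolves per liter, [Bi³⁺] = s and [I⁻] = 3s; let s denote this solubility.
Ksp = [Bi³⁺][I⁻]^3 = s · (3s)^3 = 27s^4 = 6.8×10⁻¹⁹
s = 1.3×10⁻⁵ M
[I⁻] = 3s = 3.8×10⁻⁵ M

3.8×10⁻⁵ M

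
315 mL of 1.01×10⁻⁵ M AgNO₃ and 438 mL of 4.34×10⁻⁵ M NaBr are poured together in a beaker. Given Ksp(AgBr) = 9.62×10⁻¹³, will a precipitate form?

Yes

Total volume after mixing = 315 + 438 = 753 mL.
[Ag⁺] = (1.01×10⁻⁵)(315)/753 = 4.23×10⁻⁶ M
[Br⁻] = (4.34×10⁻⁵)(438)/753 = 2.52×10⁻⁵ M
Q = [Ag⁺][Br⁻] = 1.07×10⁻¹⁰
Since Q (1.07×10⁻¹⁰) exceeds Ksp (9.62×10⁻¹³), AgBr will precipitate.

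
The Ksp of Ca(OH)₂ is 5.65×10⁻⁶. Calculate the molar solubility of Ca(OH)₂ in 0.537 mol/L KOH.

1.96×10⁻⁵ M

Ca(OH)₂(s) ⇌ Ca²⁺(aq) + 2 OH⁻(aq)
OH⁻ is already present at 0.537 mol/L. If s mol/L of Ca(OH)₂ dissolves, [Ca²⁺] = s while [OH⁻] ≈ 0.537 mol/L.
Ksp = [Ca²⁺][OH⁻]^2 = s(0.537)^2
s = 5.65×10⁻⁶ / (0.537)^2 = 1.96×10⁻⁵
s = 1.96×10⁻⁵ mol/L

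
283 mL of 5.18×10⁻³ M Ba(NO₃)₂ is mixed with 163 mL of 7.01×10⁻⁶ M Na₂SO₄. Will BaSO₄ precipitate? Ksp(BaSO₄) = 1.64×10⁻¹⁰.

Yes

The combined volume is 446 mL.
[Ba²⁺] = (5.18×10⁻³)(283)/446 = 3.29×10⁻³ M
[SO₄²⁻] = (7.01×10⁻⁶)(163)/446 = 2.56×10⁻⁶ M
Q = [Ba²⁺][SO₄²⁻] = 8.42×10⁻⁹
Because Q > Ksp (8.42×10⁻⁹ vs 1.64×10⁻¹⁰), a precipitate of BaSO₄ forms.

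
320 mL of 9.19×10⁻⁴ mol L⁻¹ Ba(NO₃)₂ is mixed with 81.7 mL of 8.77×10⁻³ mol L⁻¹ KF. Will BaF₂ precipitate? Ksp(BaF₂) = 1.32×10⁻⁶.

No

The combined volume is 401.7 mL.
[Ba²⁺] = (9.19×10⁻⁴)(320)/401.7 = 7.32×10⁻⁴ mol L⁻¹
[F⁻] = (8.77×10⁻³)(81.7)/401.7 = 1.78×10⁻³ mol L⁻¹
Q = [Ba²⁺][F⁻]^2 = 2.33×10⁻⁹
Q = 2.33×10⁻⁹ < Ksp = 1.32×10⁻⁶, so the solution is unsaturated and no precipitate forms.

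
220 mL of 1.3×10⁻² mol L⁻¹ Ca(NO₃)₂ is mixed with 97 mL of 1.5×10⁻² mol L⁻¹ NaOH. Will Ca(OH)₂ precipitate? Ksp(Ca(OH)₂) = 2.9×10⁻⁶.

No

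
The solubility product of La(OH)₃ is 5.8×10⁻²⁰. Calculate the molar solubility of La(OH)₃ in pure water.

La(OH)₃(s) ⇌ La³⁺(aq) + 3 OH⁻(aq)
With molar solubility s: [La³⁺] = s, [OH⁻] = 3s.
Ksp = [La³⁺][OH⁻]^3 = s · (3s)^3 = 27s^4
27s^4 = 5.8×10⁻²⁰  ⇒  s^4 = 2.1×10⁻²¹
s = 6.8×10⁻⁶ mol/L

6.8×10⁻⁶ M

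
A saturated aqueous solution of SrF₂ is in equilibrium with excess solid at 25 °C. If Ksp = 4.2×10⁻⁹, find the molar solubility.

SrF₂(s) ⇌ Sr²⁺(aq) + 2 F⁻(aq)
Let s be the molar solubility. Then [Sr²⁺] = s and [F⁻] = 2s.
Ksp = [Sr²⁺][F⁻]^2 = s · (2s)^2 = 4s^3
4s^3 = 4.2×10⁻⁹  ⇒  s^3 = 1.1×10⁻⁹
Taking the 3rd root, s = 1.0×10⁻³ M.

1.0×10⁻³ M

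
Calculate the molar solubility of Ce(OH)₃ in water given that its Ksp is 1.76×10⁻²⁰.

5.05×10⁻⁶ M

Ce(OH)₃(s) ⇌ Ce³⁺(aq) + 3 OH⁻(aq)
Call the molar solubility s, so that [Ce³⁺] = s and [OH⁻] = 3s.
Ksp = [Ce³⁺][OH⁻]^3 = s · (3s)^3 = 27s^4
27s^4 = 1.76×10⁻²⁰  ⇒  s^4 = 6.52×10⁻²²
s = (6.52×10⁻²²)^(1/4) = 5.05×10⁻⁶ mol L⁻¹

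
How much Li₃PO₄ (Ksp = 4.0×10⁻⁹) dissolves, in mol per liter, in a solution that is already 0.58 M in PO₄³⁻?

6.3×10⁻⁴ M

Li₃PO₄(s) ⇌ 3 Li⁺(aq) + PO₄³⁻(aq)
The solution already contains PO₄³⁻ at 0.58 M. Let s be the molar solubility of Li₃PO₄.
[PO₄³⁻] ≈ 0.58 M (common ion dominates); [Li⁺] = 3s.
Ksp = [Li⁺]^3[PO₄³⁻] = (3s)^3(0.58)
(3s)^3 = 4.0×10⁻⁹ / (0.58) = 6.9×10⁻⁹
s = 6.3×10⁻⁴ M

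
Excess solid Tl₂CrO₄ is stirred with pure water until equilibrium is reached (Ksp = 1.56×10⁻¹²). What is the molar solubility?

Tl₂CrO₄(s) ⇌ 2 Tl⁺(aq) + CrO₄²⁻(aq)
For each mole of Tl₂CrO₄ that dissolves per liter, [Tl⁺] = 2s and [CrO₄²⁻] = s; let s denote this solubility.
Ksp = [Tl⁺]^2[CrO₄²⁻] = (2s)^2 · s = 4s^3
4s^3 = 1.56×10⁻¹²  ⇒  s^3 = 3.90×10⁻¹³
Taking the 3rd root, s = 7.31×10⁻⁵ mol/L.

7.31×10⁻⁵ M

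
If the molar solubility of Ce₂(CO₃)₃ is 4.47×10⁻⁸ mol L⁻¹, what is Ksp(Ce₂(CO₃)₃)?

Ksp = 1.93×10⁻³⁵

Ce₂(CO₃)₃(s) ⇌ 2 Ce³⁺(aq) + 3 CO₃²⁻(aq)
Let s be the molar solubility. Then [Ce³⁺] = 2s and [CO₃²⁻] = 3s.
Ksp = [Ce³⁺]^2[CO₃²⁻]^3 = (2s)^2 · (3s)^3 = 108s^5
Ksp = 108 × (4.47×10⁻⁸)^5 = 1.93×10⁻³⁵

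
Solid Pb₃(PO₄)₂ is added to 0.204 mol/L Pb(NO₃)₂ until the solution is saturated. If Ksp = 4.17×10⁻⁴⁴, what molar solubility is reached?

Pb₃(PO₄)₂(s) ⇌ 3 Pb²⁺(aq) + 2 PO₄³⁻(aq)
With Pb²⁺ already at 0.204 mol/L and s small, take [Pb²⁺] ≈ 0.204 mol/L and [PO₄³⁻] = 2s.
Ksp = [Pb²⁺]^3[PO₄³⁻]^2 = (0.204)^3(2s)^2
(2s)^2 = 4.17×10⁻⁴⁴ / (0.204)^3 = 4.91×10⁻⁴²
s = 1.11×10⁻²¹ mol/L

1.11×10⁻²¹ M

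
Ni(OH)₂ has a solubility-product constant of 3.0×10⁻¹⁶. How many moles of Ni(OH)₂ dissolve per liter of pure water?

Ni(OH)₂(s) ⇌ Ni²⁺(aq) + 2 OH⁻(aq)
Call the molar solubility s, so that [Ni²⁺] = s and [OH⁻] = 2s.
Ksp = [Ni²⁺][OH⁻]^2 = s · (2s)^2 = 4s^3
4s^3 = 3.0×10⁻¹⁶  ⇒  s^3 = 7.5×10⁻¹⁷
Taking the 3rd root, s = 4.2×10⁻⁶ M.

4.2×10⁻⁶ M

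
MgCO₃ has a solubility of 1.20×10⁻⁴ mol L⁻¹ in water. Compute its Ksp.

Ksp = 1.44×10⁻⁸

MgCO₃(s) ⇌ Mg²⁺(aq) + CO₃²⁻(aq)
If s mol/L of MgCO₃ dissolves, [Mg²⁺] = s and [CO₃²⁻] = s.
Ksp = [Mg²⁺][CO₃²⁻] = s · s = s^2
Ksp = (1.20×10⁻⁴)^2 = 1.44×10⁻⁸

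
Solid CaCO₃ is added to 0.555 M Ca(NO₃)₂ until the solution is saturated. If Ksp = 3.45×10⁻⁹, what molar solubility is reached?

6.22×10⁻⁹ M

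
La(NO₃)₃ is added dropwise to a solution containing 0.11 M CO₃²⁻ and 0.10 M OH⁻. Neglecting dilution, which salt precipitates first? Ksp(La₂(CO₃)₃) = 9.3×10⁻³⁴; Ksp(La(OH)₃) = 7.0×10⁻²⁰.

La(OH)₃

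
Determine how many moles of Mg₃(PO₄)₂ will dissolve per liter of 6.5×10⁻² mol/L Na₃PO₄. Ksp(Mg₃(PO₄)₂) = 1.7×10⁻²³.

5.3×10⁻⁸ M

Mg₃(PO₄)₂(s) ⇌ 3 Mg²⁺(aq) + 2 PO₄³⁻(aq)
Let s be the solubility of Mg₃(PO₄)₂ here. The common ion gives [PO₄³⁻] ≈ 6.5×10⁻² mol/L, and [Mg²⁺] = 3s.
Ksp = [Mg²⁺]^3[PO₄³⁻]^2 = (3s)^3(6.5×10⁻²)^2
(3s)^3 = 1.7×10⁻²³ / (6.5×10⁻²)^2 = 4.0×10⁻²¹
s = 5.3×10⁻⁸ mol/L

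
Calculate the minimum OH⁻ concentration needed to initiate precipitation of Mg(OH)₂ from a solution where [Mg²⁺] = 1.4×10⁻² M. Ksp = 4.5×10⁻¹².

Precipitation begins when Q = Ksp.
Mg(OH)₂(s) ⇌ Mg²⁺(aq) + 2 OH⁻(aq)
Ksp = [Mg²⁺][OH⁻]^2 = [OH⁻]^2(1.4×10⁻²)
[OH⁻]^2 = 4.5×10⁻¹² / (1.4×10⁻²) = 3.2×10⁻¹⁰
[OH⁻] = 1.8×10⁻⁵ M

1.8×10⁻⁵ M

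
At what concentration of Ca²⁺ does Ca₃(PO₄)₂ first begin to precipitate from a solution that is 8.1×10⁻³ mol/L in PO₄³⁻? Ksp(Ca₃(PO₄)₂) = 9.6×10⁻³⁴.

2.4×10⁻¹⁰ M

Precipitation of each salt begins when its ion product equals Ksp.
Ca₃(PO₄)₂(s) ⇌ 3 Ca²⁺(aq) + 2 PO₄³⁻(aq)
Ksp = [Ca²⁺]^3[PO₄³⁻]^2 = [Ca²⁺]^3(8.1×10⁻³)^2
[Ca²⁺]^3 = 9.6×10⁻³⁴ / (8.1×10⁻³)^2 = 1.5×10⁻²⁹
[Ca²⁺] = 2.4×10⁻¹⁰ mol/L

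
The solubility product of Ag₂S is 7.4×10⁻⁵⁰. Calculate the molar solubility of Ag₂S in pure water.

2.6×10⁻¹⁷ M

Ag₂S(s) ⇌ 2 Ag⁺(aq) + S²⁻(aq)
Let s be the molar solubility. Then [Ag⁺] = 2s and [S²⁻] = s.
Ksp = [Ag⁺]^2[S²⁻] = (2s)^2 · s = 4s^3
4s^3 = 7.4×10⁻⁵⁰  ⇒  s^3 = 1.9×10⁻⁵⁰
Taking the 3rd root, s = 2.6×10⁻¹⁷ M.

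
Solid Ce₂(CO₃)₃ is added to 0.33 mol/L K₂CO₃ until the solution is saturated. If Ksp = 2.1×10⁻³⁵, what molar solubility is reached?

1.2×10⁻¹⁷ M

Ce₂(CO₃)₃(s) ⇌ 2 Ce³⁺(aq) + 3 CO₃²⁻(aq)
The solution already contains CO₃²⁻ at 0.33 mol/L. Let s be the molar solubility of Ce₂(CO₃)₃.
[CO₃²⁻] ≈ 0.33 mol/L (common ion dominates); [Ce³⁺] = 2s.
Ksp = [Ce³⁺]^2[CO₃²⁻]^3 = (2s)^2(0.33)^3
(2s)^2 = 2.1×10⁻³⁵ / (0.33)^3 = 5.8×10⁻³⁴
s = 1.2×10⁻¹⁷ mol/L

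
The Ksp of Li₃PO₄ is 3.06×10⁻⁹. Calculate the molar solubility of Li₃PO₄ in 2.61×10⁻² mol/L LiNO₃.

1.72×10⁻⁴ M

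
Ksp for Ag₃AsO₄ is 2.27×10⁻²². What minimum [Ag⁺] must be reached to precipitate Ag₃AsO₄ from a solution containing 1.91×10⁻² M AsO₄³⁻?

2.28×10⁻⁷ M

Precipitation begins when Q = Ksp.
Ag₃AsO₄(s) ⇌ 3 Ag⁺(aq) + AsO₄³⁻(aq)
Ksp = [Ag⁺]^3[AsO₄³⁻] = [Ag⁺]^3(1.91×10⁻²)
[Ag⁺]^3 = 2.27×10⁻²² / (1.91×10⁻²) = 1.19×10⁻²⁰
[Ag⁺] = 2.28×10⁻⁷ M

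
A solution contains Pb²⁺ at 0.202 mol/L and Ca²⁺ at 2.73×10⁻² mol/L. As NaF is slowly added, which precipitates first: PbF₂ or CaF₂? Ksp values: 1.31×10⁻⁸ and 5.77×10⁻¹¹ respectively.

Each salt precipitates once Q = Ksp for that salt.
For PbF₂: [F⁻] = (Ksp/[Pb²⁺])^(1/2) = 2.55×10⁻⁴ mol/L
For CaF₂: [F⁻] = (Ksp/[Ca²⁺])^(1/2) = 4.60×10⁻⁵ mol/L
The smaller threshold [F⁻] is reached first, so CaF₂ precipitates first.

CaF₂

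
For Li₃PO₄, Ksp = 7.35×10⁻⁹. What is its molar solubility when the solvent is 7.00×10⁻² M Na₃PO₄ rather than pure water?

1.57×10⁻³ M

Li₃PO₄(s) ⇌ 3 Li⁺(aq) + PO₄³⁻(aq)
PO₄³⁻ is already present at 7.00×10⁻² M. If s mol/L of Li₃PO₄ dissolves, [Li⁺] = 3s while [PO₄³⁻] ≈ 7.00×10⁻² M.
Ksp = [Li⁺]^3[PO₄³⁻] = (3s)^3(7.00×10⁻²)
(3s)^3 = 7.35×10⁻⁹ / (7.00×10⁻²) = 1.05×10⁻⁷
s = 1.57×10⁻³ M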